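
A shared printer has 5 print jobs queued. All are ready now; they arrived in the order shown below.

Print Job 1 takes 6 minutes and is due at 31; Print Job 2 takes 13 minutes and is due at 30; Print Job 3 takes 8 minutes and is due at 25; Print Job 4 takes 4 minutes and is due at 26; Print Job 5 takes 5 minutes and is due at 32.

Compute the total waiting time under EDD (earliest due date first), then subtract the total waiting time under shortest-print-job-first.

25

EDD (increasing due date): Print Job 3 Print Job 4 Print Job 2 Print Job 1 Print Job 5.
Print Job 3: waits 0, runs 0→8
Print Job 4: waits 8, runs 8→12
Print Job 2: waits 12, runs 12→25
Print Job 1: waits 25, runs 25→31
Print Job 5: waits 31, runs 31→36
Sum = 0+8+12+25+31 = 76.
SPT (increasing processing time): Print Job 4 Print Job 5 Print Job 1 Print Job 3 Print Job 2.
Print Job 4: waits 0, runs 0→4
Print Job 5: waits 4, runs 4→9
Print Job 1: waits 9, runs 9→15
Print Job 3: waits 15, runs 15→23
Print Job 2: waits 23, runs 23→36
Sum = 0+4+9+15+23 = 51.
Difference = 76 − 51 = 25.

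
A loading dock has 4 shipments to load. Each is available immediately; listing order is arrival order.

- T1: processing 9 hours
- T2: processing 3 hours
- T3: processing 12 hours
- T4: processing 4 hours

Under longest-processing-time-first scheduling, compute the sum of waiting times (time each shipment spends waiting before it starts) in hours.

58

LPT (decreasing processing time): T3 T1 T4 T2.
T3: waits 0, runs 0→12
T1: waits 12, runs 12→21
T4: waits 21, runs 21→25
T2: waits 25, runs 25→28
Sum = 0+12+21+25 = 58.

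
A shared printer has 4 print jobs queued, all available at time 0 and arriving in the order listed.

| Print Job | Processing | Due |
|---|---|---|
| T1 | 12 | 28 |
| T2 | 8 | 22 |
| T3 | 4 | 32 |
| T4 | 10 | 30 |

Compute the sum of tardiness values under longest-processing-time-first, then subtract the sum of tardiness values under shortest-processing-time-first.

LPT (decreasing processing time): T1 T4 T2 T3.
T1: 0→12, due 28, tardiness 0
T4: 12→22, due 30, tardiness 0
T2: 22→30, due 22, tardiness 8
T3: 30→34, due 32, tardiness 2
Sum = 0+0+8+2 = 10.
SPT (increasing processing time): T3 T2 T4 T1.
T3: 0→4, due 32, tardiness 0
T2: 4→12, due 22, tardiness 0
T4: 12→22, due 30, tardiness 0
T1: 22→34, due 28, tardiness 6
Sum = 0+0+0+6 = 6.
Difference = 10 − 6 = 4.

4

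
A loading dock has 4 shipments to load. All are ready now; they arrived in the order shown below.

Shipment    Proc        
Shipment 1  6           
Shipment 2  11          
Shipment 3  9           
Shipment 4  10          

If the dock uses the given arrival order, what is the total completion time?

85

FIFO (arrival order): Shipment 1 Shipment 2 Shipment 3 Shipment 4.
Shipment 1: 0→6
Shipment 2: 6→17
Shipment 3: 17→26
Shipment 4: 26→36
Sum = 6+17+26+36 = 85.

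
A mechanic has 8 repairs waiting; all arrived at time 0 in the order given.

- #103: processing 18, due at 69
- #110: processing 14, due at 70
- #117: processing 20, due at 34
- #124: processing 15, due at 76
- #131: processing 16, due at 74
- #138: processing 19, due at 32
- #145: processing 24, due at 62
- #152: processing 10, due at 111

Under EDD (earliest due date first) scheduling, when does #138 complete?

19

EDD (increasing due date): #138 #117 #145 #103 #110 #131 #124 #152.
#138: 0→19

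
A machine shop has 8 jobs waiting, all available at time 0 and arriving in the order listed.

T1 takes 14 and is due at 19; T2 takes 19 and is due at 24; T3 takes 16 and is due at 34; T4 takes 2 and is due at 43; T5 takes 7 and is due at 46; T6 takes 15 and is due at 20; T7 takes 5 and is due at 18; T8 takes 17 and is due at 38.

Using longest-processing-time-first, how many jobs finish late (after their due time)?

6

LPT (decreasing processing time): T2 T8 T3 T6 T1 T5 T7 T4.
T2: 0→19, due 24, tardiness 0
T8: 19→36, due 38, tardiness 0
T3: 36→52, due 34, tardiness 18
T6: 52→67, due 20, tardiness 47
T1: 67→81, due 19, tardiness 62
T5: 81→88, due 46, tardiness 42
T7: 88→93, due 18, tardiness 75
T4: 93→95, due 43, tardiness 52
Late jobs: 6.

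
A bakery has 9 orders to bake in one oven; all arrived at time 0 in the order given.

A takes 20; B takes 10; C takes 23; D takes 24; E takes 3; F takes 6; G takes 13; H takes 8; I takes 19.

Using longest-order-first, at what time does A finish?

LPT (decreasing processing time): D C A I G B H F E.
D: 0→24
C: 24→47
A: 47→67

67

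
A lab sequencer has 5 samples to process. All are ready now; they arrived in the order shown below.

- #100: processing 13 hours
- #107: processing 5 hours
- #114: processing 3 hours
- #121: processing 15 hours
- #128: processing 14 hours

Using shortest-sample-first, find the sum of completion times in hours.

SPT (increasing processing time): #114 #107 #100 #128 #121.
#114: 0→3
#107: 3→8
#100: 8→21
#128: 21→35
#121: 35→50
Sum = 3+8+21+35+50 = 117.

117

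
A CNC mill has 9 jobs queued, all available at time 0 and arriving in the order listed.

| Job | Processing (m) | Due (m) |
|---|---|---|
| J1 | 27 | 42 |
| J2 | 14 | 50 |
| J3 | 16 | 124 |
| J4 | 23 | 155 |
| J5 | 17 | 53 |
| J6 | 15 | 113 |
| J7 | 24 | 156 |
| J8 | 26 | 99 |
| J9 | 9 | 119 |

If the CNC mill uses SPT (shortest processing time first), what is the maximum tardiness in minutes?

SPT (increasing processing time): J9 J2 J6 J3 J5 J4 J7 J8 J1.
J9: 0→9, due 119, tardiness 0
J2: 9→23, due 50, tardiness 0
J6: 23→38, due 113, tardiness 0
J3: 38→54, due 124, tardiness 0
J5: 54→71, due 53, tardiness 18
J4: 71→94, due 155, tardiness 0
J7: 94→118, due 156, tardiness 0
J8: 118→144, due 99, tardiness 45
J1: 144→171, due 42, tardiness 129
Maximum = 129.

129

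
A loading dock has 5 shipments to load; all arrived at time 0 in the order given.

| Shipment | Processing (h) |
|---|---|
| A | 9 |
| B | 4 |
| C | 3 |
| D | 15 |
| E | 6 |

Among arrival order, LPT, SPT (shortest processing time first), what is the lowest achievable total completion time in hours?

82

FIFO (arrival order): A B C D E.
A: 0→9
B: 9→13
C: 13→16
D: 16→31
E: 31→37
Sum = 9+13+16+31+37 = 106.
LPT (decreasing processing time): D A E B C.
D: 0→15
A: 15→24
E: 24→30
B: 30→34
C: 34→37
Sum = 15+24+30+34+37 = 140.
SPT (increasing processing time): C B E A D.
C: 0→3
B: 3→7
E: 7→13
A: 13→22
D: 22→37
Sum = 3+7+13+22+37 = 82.
FIFO 106, LPT 140, SPT 82 → minimum 82.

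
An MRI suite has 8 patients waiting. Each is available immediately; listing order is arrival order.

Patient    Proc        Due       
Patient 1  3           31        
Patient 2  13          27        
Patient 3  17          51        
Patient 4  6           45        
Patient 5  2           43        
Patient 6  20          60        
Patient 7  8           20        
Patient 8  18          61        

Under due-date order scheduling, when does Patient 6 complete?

EDD (increasing due date): Patient 7 Patient 2 Patient 1 Patient 5 Patient 4 Patient 3 Patient 6 Patient 8.
Patient 7: 0→8
Patient 2: 8→21
Patient 1: 21→24
Patient 5: 24→26
Patient 4: 26→32
Patient 3: 32→49
Patient 6: 49→69

69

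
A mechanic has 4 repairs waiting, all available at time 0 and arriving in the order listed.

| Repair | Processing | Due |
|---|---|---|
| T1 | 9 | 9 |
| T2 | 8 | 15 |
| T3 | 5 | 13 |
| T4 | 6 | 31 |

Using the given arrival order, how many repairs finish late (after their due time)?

2

FIFO (arrival order): T1 T2 T3 T4.
T1: 0→9, due 9, tardiness 0
T2: 9→17, due 15, tardiness 2
T3: 17→22, due 13, tardiness 9
T4: 22→28, due 31, tardiness 0
Late repairs: 2.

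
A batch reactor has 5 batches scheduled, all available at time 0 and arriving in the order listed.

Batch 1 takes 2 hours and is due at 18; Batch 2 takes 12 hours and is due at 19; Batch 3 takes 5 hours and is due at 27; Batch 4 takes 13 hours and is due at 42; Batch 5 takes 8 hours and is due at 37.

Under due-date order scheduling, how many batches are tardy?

0

EDD (increasing due date): Batch 1 Batch 2 Batch 3 Batch 5 Batch 4.
Batch 1: 0→2, due 18, tardiness 0
Batch 2: 2→14, due 19, tardiness 0
Batch 3: 14→19, due 27, tardiness 0
Batch 5: 19→27, due 37, tardiness 0
Batch 4: 27→40, due 42, tardiness 0
Late batches: 0.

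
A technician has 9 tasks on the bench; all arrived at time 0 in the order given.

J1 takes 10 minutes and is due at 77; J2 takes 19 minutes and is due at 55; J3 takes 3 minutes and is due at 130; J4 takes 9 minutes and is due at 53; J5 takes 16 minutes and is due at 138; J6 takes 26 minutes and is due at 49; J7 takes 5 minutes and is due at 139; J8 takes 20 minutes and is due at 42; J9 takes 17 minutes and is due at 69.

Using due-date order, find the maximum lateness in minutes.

24

EDD (increasing due date): J8 J6 J4 J2 J9 J1 J3 J5 J7.
J8: 0→20, due 42, lateness -22
J6: 20→46, due 49, lateness -3
J4: 46→55, due 53, lateness 2
J2: 55→74, due 55, lateness 19
J9: 74→91, due 69, lateness 22
J1: 91→101, due 77, lateness 24
J3: 101→104, due 130, lateness -26
J5: 104→120, due 138, lateness -18
J7: 120→125, due 139, lateness -14
Maximum = 24.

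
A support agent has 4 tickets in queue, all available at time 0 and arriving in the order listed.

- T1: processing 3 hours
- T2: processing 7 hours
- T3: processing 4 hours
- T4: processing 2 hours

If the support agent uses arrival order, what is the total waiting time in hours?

FIFO (arrival order): T1 T2 T3 T4.
T1: waits 0, runs 0→3
T2: waits 3, runs 3→10
T3: waits 10, runs 10→14
T4: waits 14, runs 14→16
Sum = 0+3+10+14 = 27.

27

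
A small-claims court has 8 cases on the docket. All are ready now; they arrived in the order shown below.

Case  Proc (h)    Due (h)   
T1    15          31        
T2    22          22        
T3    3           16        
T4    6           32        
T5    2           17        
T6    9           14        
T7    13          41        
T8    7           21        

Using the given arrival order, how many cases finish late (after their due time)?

7

FIFO (arrival order): T1 T2 T3 T4 T5 T6 T7 T8.
T1: 0→15, due 31, tardiness 0
T2: 15→37, due 22, tardiness 15
T3: 37→40, due 16, tardiness 24
T4: 40→46, due 32, tardiness 14
T5: 46→48, due 17, tardiness 31
T6: 48→57, due 14, tardiness 43
T7: 57→70, due 41, tardiness 29
T8: 70→77, due 21, tardiness 56
Late cases: 7.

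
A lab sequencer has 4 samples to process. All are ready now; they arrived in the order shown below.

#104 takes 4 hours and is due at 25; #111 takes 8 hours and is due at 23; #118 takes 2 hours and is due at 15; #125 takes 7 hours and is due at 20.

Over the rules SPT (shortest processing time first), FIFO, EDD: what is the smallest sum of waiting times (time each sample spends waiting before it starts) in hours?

21

SPT (increasing processing time): #118 #104 #125 #111.
#118: waits 0, runs 0→2
#104: waits 2, runs 2→6
#125: waits 6, runs 6→13
#111: waits 13, runs 13→21
Sum = 0+2+6+13 = 21.
FIFO (arrival order): #104 #111 #118 #125.
#104: waits 0, runs 0→4
#111: waits 4, runs 4→12
#118: waits 12, runs 12→14
#125: waits 14, runs 14→21
Sum = 0+4+12+14 = 30.
EDD (increasing due date): #118 #125 #111 #104.
#118: waits 0, runs 0→2
#125: waits 2, runs 2→9
#111: waits 9, runs 9→17
#104: waits 17, runs 17→21
Sum = 0+2+9+17 = 28.
SPT 21, FIFO 30, EDD 28 → minimum 21.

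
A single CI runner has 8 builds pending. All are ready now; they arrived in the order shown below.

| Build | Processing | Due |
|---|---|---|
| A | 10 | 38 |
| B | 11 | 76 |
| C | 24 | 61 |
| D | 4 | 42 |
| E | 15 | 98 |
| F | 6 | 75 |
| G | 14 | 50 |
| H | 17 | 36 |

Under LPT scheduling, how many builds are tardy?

LPT (decreasing processing time): C H E G B A F D.
C: 0→24, due 61, tardiness 0
H: 24→41, due 36, tardiness 5
E: 41→56, due 98, tardiness 0
G: 56→70, due 50, tardiness 20
B: 70→81, due 76, tardiness 5
A: 81→91, due 38, tardiness 53
F: 91→97, due 75, tardiness 22
D: 97→101, due 42, tardiness 59
Late builds: 6.

6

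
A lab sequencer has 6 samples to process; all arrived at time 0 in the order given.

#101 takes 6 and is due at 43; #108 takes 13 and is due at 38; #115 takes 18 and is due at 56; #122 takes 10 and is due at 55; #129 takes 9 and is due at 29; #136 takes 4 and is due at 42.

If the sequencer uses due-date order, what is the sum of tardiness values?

EDD (increasing due date): #129 #108 #136 #101 #122 #115.
#129: 0→9, due 29, tardiness 0
#108: 9→22, due 38, tardiness 0
#136: 22→26, due 42, tardiness 0
#101: 26→32, due 43, tardiness 0
#122: 32→42, due 55, tardiness 0
#115: 42→60, due 56, tardiness 4
Sum = 0+0+0+0+0+4 = 4.

4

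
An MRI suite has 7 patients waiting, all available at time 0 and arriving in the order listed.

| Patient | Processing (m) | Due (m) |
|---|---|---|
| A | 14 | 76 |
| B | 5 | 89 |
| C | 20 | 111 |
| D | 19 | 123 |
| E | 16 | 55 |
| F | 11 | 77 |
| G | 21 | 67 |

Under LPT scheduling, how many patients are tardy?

4

LPT (decreasing processing time): G C D E A F B.
G: 0→21, due 67, tardiness 0
C: 21→41, due 111, tardiness 0
D: 41→60, due 123, tardiness 0
E: 60→76, due 55, tardiness 21
A: 76→90, due 76, tardiness 14
F: 90→101, due 77, tardiness 24
B: 101→106, due 89, tardiness 17
Late patients: 4.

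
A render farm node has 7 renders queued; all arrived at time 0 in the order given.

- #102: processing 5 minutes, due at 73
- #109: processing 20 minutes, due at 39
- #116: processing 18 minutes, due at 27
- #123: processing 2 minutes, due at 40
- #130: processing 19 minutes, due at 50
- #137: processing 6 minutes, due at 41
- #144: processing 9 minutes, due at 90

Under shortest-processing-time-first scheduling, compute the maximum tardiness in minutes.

SPT (increasing processing time): #123 #102 #137 #144 #116 #130 #109.
#123: 0→2, due 40, tardiness 0
#102: 2→7, due 73, tardiness 0
#137: 7→13, due 41, tardiness 0
#144: 13→22, due 90, tardiness 0
#116: 22→40, due 27, tardiness 13
#130: 40→59, due 50, tardiness 9
#109: 59→79, due 39, tardiness 40
Maximum = 40.

40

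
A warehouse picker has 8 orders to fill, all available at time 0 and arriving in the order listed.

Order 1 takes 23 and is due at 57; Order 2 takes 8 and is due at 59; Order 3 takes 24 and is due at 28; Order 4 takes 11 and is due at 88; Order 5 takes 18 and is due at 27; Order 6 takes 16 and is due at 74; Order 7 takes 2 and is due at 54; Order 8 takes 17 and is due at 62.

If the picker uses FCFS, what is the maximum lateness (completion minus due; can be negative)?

57

FIFO (arrival order): Order 1 Order 2 Order 3 Order 4 Order 5 Order 6 Order 7 Order 8.
Order 1: 0→23, due 57, lateness -34
Order 2: 23→31, due 59, lateness -28
Order 3: 31→55, due 28, lateness 27
Order 4: 55→66, due 88, lateness -22
Order 5: 66→84, due 27, lateness 57
Order 6: 84→100, due 74, lateness 26
Order 7: 100→102, due 54, lateness 48
Order 8: 102→119, due 62, lateness 57
Maximum = 57.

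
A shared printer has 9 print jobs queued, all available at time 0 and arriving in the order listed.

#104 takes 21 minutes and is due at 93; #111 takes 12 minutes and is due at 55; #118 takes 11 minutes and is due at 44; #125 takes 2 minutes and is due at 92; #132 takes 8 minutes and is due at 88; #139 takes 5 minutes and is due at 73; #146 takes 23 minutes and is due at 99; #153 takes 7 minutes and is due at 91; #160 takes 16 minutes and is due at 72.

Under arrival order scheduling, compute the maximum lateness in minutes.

FIFO (arrival order): #104 #111 #118 #125 #132 #139 #146 #153 #160.
#104: 0→21, due 93, lateness -72
#111: 21→33, due 55, lateness -22
#118: 33→44, due 44, lateness 0
#125: 44→46, due 92, lateness -46
#132: 46→54, due 88, lateness -34
#139: 54→59, due 73, lateness -14
#146: 59→82, due 99, lateness -17
#153: 82→89, due 91, lateness -2
#160: 89→105, due 72, lateness 33
Maximum = 33.

33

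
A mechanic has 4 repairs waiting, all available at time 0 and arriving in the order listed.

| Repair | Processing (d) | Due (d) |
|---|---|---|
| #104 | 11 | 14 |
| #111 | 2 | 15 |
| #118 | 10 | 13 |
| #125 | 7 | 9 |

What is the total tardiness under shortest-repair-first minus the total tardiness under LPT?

SPT (increasing processing time): #111 #125 #118 #104.
#111: 0→2, due 15, tardiness 0
#125: 2→9, due 9, tardiness 0
#118: 9→19, due 13, tardiness 6
#104: 19→30, due 14, tardiness 16
Sum = 0+0+6+16 = 22.
LPT (decreasing processing time): #104 #118 #125 #111.
#104: 0→11, due 14, tardiness 0
#118: 11→21, due 13, tardiness 8
#125: 21→28, due 9, tardiness 19
#111: 28→30, due 15, tardiness 15
Sum = 0+8+19+15 = 42.
Difference = 22 − 42 = -20.

-20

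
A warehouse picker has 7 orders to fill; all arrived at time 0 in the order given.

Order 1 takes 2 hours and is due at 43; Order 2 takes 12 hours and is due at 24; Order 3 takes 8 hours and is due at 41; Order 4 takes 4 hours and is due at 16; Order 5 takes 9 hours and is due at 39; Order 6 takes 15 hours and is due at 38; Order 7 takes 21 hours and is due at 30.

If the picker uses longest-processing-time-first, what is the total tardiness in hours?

147

LPT (decreasing processing time): Order 7 Order 6 Order 2 Order 5 Order 3 Order 4 Order 1.
Order 7: 0→21, due 30, tardiness 0
Order 6: 21→36, due 38, tardiness 0
Order 2: 36→48, due 24, tardiness 24
Order 5: 48→57, due 39, tardiness 18
Order 3: 57→65, due 41, tardiness 24
Order 4: 65→69, due 16, tardiness 53
Order 1: 69→71, due 43, tardiness 28
Sum = 0+0+24+18+24+53+28 = 147.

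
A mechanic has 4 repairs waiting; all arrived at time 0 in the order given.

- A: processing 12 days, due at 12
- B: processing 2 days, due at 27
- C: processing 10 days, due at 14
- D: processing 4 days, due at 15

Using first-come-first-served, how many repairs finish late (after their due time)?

FIFO (arrival order): A B C D.
A: 0→12, due 12, tardiness 0
B: 12→14, due 27, tardiness 0
C: 14→24, due 14, tardiness 10
D: 24→28, due 15, tardiness 13
Late repairs: 2.

2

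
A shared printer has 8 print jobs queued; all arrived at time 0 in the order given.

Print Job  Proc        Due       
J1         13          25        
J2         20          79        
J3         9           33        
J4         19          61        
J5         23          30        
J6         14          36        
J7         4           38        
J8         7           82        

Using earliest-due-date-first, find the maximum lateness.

EDD (increasing due date): J1 J5 J3 J6 J7 J4 J2 J8.
J1: 0→13, due 25, lateness -12
J5: 13→36, due 30, lateness 6
J3: 36→45, due 33, lateness 12
J6: 45→59, due 36, lateness 23
J7: 59→63, due 38, lateness 25
J4: 63→82, due 61, lateness 21
J2: 82→102, due 79, lateness 23
J8: 102→109, due 82, lateness 27
Maximum = 27.

27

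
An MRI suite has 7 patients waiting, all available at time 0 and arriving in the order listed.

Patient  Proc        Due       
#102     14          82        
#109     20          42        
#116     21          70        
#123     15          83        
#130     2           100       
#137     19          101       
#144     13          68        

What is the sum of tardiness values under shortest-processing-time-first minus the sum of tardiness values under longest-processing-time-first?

SPT (increasing processing time): #130 #144 #102 #123 #137 #109 #116.
#130: 0→2, due 100, tardiness 0
#144: 2→15, due 68, tardiness 0
#102: 15→29, due 82, tardiness 0
#123: 29→44, due 83, tardiness 0
#137: 44→63, due 101, tardiness 0
#109: 63→83, due 42, tardiness 41
#116: 83→104, due 70, tardiness 34
Sum = 0+0+0+0+0+41+34 = 75.
LPT (decreasing processing time): #116 #109 #137 #123 #102 #144 #130.
#116: 0→21, due 70, tardiness 0
#109: 21→41, due 42, tardiness 0
#137: 41→60, due 101, tardiness 0
#123: 60→75, due 83, tardiness 0
#102: 75→89, due 82, tardiness 7
#144: 89→102, due 68, tardiness 34
#130: 102→104, due 100, tardiness 4
Sum = 0+0+0+0+7+34+4 = 45.
Difference = 75 − 45 = 30.

30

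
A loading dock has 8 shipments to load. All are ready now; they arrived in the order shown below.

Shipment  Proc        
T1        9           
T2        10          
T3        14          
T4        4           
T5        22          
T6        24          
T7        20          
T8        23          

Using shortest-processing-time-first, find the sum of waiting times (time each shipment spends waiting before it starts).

SPT (increasing processing time): T4 T1 T2 T3 T7 T5 T8 T6.
T4: waits 0, runs 0→4
T1: waits 4, runs 4→13
T2: waits 13, runs 13→23
T3: waits 23, runs 23→37
T7: waits 37, runs 37→57
T5: waits 57, runs 57→79
T8: waits 79, runs 79→102
T6: waits 102, runs 102→126
Sum = 0+4+13+23+37+57+79+102 = 315.

315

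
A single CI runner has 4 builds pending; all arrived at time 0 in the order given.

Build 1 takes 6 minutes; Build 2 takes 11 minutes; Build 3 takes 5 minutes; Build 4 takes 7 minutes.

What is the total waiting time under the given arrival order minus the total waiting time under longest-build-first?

-8

FIFO (arrival order): Build 1 Build 2 Build 3 Build 4.
Build 1: waits 0, runs 0→6
Build 2: waits 6, runs 6→17
Build 3: waits 17, runs 17→22
Build 4: waits 22, runs 22→29
Sum = 0+6+17+22 = 45.
LPT (decreasing processing time): Build 2 Build 4 Build 1 Build 3.
Build 2: waits 0, runs 0→11
Build 4: waits 11, runs 11→18
Build 1: waits 18, runs 18→24
Build 3: waits 24, runs 24→29
Sum = 0+11+18+24 = 53.
Difference = 45 − 53 = -8.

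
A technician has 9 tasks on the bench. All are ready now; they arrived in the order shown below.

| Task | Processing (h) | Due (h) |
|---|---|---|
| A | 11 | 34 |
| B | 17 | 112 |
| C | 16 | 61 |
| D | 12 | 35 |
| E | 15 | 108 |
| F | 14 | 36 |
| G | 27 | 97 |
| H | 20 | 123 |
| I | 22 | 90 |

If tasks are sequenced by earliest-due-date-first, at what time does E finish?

117

EDD (increasing due date): A D F C I G E B H.
A: 0→11
D: 11→23
F: 23→37
C: 37→53
I: 53→75
G: 75→102
E: 102→117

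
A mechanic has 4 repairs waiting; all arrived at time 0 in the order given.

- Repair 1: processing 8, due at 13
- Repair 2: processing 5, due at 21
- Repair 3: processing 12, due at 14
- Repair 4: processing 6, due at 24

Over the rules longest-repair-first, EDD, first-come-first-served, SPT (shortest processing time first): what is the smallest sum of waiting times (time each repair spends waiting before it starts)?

LPT (decreasing processing time): Repair 3 Repair 1 Repair 4 Repair 2.
Repair 3: waits 0, runs 0→12
Repair 1: waits 12, runs 12→20
Repair 4: waits 20, runs 20→26
Repair 2: waits 26, runs 26→31
Sum = 0+12+20+26 = 58.
EDD (increasing due date): Repair 1 Repair 3 Repair 2 Repair 4.
Repair 1: waits 0, runs 0→8
Repair 3: waits 8, runs 8→20
Repair 2: waits 20, runs 20→25
Repair 4: waits 25, runs 25→31
Sum = 0+8+20+25 = 53.
FIFO (arrival order): Repair 1 Repair 2 Repair 3 Repair 4.
Repair 1: waits 0, runs 0→8
Repair 2: waits 8, runs 8→13
Repair 3: waits 13, runs 13→25
Repair 4: waits 25, runs 25→31
Sum = 0+8+13+25 = 46.
SPT (increasing processing time): Repair 2 Repair 4 Repair 1 Repair 3.
Repair 2: waits 0, runs 0→5
Repair 4: waits 5, runs 5→11
Repair 1: waits 11, runs 11→19
Repair 3: waits 19, runs 19→31
Sum = 0+5+11+19 = 35.
LPT 58, EDD 53, FIFO 46, SPT 35 → minimum 35.

35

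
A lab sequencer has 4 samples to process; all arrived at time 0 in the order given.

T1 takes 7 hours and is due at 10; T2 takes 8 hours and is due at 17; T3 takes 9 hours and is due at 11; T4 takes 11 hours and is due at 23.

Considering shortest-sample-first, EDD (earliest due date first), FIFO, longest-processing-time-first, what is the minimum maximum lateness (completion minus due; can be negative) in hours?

SPT (increasing processing time): T1 T2 T3 T4.
T1: 0→7, due 10, lateness -3
T2: 7→15, due 17, lateness -2
T3: 15→24, due 11, lateness 13
T4: 24→35, due 23, lateness 12
Maximum = 13.
EDD (increasing due date): T1 T3 T2 T4.
T1: 0→7, due 10, lateness -3
T3: 7→16, due 11, lateness 5
T2: 16→24, due 17, lateness 7
T4: 24→35, due 23, lateness 12
Maximum = 12.
FIFO (arrival order): T1 T2 T3 T4.
T1: 0→7, due 10, lateness -3
T2: 7→15, due 17, lateness -2
T3: 15→24, due 11, lateness 13
T4: 24→35, due 23, lateness 12
Maximum = 13.
LPT (decreasing processing time): T4 T3 T2 T1.
T4: 0→11, due 23, lateness -12
T3: 11→20, due 11, lateness 9
T2: 20→28, due 17, lateness 11
T1: 28→35, due 10, lateness 25
Maximum = 25.
SPT 13, EDD 12, FIFO 13, LPT 25 → minimum 12.

12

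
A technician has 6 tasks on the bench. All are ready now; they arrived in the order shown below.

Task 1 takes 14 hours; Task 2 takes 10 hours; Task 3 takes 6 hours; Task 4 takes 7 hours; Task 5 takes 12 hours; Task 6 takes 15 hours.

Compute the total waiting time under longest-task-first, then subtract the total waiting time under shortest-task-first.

LPT (decreasing processing time): Task 6 Task 1 Task 5 Task 2 Task 4 Task 3.
Task 6: waits 0, runs 0→15
Task 1: waits 15, runs 15→29
Task 5: waits 29, runs 29→41
Task 2: waits 41, runs 41→51
Task 4: waits 51, runs 51→58
Task 3: waits 58, runs 58→64
Sum = 0+15+29+41+51+58 = 194.
SPT (increasing processing time): Task 3 Task 4 Task 2 Task 5 Task 1 Task 6.
Task 3: waits 0, runs 0→6
Task 4: waits 6, runs 6→13
Task 2: waits 13, runs 13→23
Task 5: waits 23, runs 23→35
Task 1: waits 35, runs 35→49
Task 6: waits 49, runs 49→64
Sum = 0+6+13+23+35+49 = 126.
Difference = 194 − 126 = 68.

68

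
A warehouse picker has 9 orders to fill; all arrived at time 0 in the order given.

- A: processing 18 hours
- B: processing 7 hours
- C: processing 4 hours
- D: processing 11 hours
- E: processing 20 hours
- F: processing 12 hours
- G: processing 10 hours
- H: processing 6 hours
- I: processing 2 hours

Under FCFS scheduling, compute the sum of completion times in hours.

504

FIFO (arrival order): A B C D E F G H I.
A: 0→18
B: 18→25
C: 25→29
D: 29→40
E: 40→60
F: 60→72
G: 72→82
H: 82→88
I: 88→90
Sum = 18+25+29+40+60+72+82+88+90 = 504.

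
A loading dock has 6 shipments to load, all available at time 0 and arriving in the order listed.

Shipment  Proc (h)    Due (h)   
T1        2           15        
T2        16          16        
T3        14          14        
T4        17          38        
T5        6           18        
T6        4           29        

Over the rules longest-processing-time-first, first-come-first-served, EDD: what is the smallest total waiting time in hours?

LPT (decreasing processing time): T4 T2 T3 T5 T6 T1.
T4: waits 0, runs 0→17
T2: waits 17, runs 17→33
T3: waits 33, runs 33→47
T5: waits 47, runs 47→53
T6: waits 53, runs 53→57
T1: waits 57, runs 57→59
Sum = 0+17+33+47+53+57 = 207.
FIFO (arrival order): T1 T2 T3 T4 T5 T6.
T1: waits 0, runs 0→2
T2: waits 2, runs 2→18
T3: waits 18, runs 18→32
T4: waits 32, runs 32→49
T5: waits 49, runs 49→55
T6: waits 55, runs 55→59
Sum = 0+2+18+32+49+55 = 156.
EDD (increasing due date): T3 T1 T2 T5 T6 T4.
T3: waits 0, runs 0→14
T1: waits 14, runs 14→16
T2: waits 16, runs 16→32
T5: waits 32, runs 32→38
T6: waits 38, runs 38→42
T4: waits 42, runs 42→59
Sum = 0+14+16+32+38+42 = 142.
LPT 207, FIFO 156, EDD 142 → minimum 142.

142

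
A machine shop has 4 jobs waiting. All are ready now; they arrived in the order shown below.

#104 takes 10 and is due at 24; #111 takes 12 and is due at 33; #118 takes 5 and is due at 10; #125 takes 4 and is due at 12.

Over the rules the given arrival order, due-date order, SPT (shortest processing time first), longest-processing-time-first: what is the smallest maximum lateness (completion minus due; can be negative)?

FIFO (arrival order): #104 #111 #118 #125.
#104: 0→10, due 24, lateness -14
#111: 10→22, due 33, lateness -11
#118: 22→27, due 10, lateness 17
#125: 27→31, due 12, lateness 19
Maximum = 19.
EDD (increasing due date): #118 #125 #104 #111.
#118: 0→5, due 10, lateness -5
#125: 5→9, due 12, lateness -3
#104: 9→19, due 24, lateness -5
#111: 19→31, due 33, lateness -2
Maximum = -2.
SPT (increasing processing time): #125 #118 #104 #111.
#125: 0→4, due 12, lateness -8
#118: 4→9, due 10, lateness -1
#104: 9→19, due 24, lateness -5
#111: 19→31, due 33, lateness -2
Maximum = -1.
LPT (decreasing processing time): #111 #104 #118 #125.
#111: 0→12, due 33, lateness -21
#104: 12→22, due 24, lateness -2
#118: 22→27, due 10, lateness 17
#125: 27→31, due 12, lateness 19
Maximum = 19.
FIFO 19, EDD -2, SPT -1, LPT 19 → minimum -2.

-2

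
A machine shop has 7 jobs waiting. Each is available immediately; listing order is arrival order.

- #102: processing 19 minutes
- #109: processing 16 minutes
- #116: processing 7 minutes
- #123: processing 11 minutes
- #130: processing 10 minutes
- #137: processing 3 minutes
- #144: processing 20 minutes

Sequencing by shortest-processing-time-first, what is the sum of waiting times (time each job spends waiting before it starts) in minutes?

SPT (increasing processing time): #137 #116 #130 #123 #109 #102 #144.
#137: waits 0, runs 0→3
#116: waits 3, runs 3→10
#130: waits 10, runs 10→20
#123: waits 20, runs 20→31
#109: waits 31, runs 31→47
#102: waits 47, runs 47→66
#144: waits 66, runs 66→86
Sum = 0+3+10+20+31+47+66 = 177.

177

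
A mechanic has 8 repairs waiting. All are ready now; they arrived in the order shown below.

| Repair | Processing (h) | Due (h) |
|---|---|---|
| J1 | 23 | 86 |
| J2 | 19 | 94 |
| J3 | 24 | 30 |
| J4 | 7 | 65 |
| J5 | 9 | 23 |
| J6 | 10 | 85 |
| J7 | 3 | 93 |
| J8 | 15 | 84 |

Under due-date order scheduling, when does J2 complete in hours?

110

EDD (increasing due date): J5 J3 J4 J8 J6 J1 J7 J2.
J5: 0→9
J3: 9→33
J4: 33→40
J8: 40→55
J6: 55→65
J1: 65→88
J7: 88→91
J2: 91→110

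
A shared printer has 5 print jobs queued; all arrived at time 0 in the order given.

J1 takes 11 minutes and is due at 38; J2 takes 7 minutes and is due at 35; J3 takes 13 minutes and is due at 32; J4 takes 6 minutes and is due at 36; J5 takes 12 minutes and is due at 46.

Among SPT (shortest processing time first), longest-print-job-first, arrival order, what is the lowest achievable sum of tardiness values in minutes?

4

SPT (increasing processing time): J4 J2 J1 J5 J3.
J4: 0→6, due 36, tardiness 0
J2: 6→13, due 35, tardiness 0
J1: 13→24, due 38, tardiness 0
J5: 24→36, due 46, tardiness 0
J3: 36→49, due 32, tardiness 17
Sum = 0+0+0+0+17 = 17.
LPT (decreasing processing time): J3 J5 J1 J2 J4.
J3: 0→13, due 32, tardiness 0
J5: 13→25, due 46, tardiness 0
J1: 25→36, due 38, tardiness 0
J2: 36→43, due 35, tardiness 8
J4: 43→49, due 36, tardiness 13
Sum = 0+0+0+8+13 = 21.
FIFO (arrival order): J1 J2 J3 J4 J5.
J1: 0→11, due 38, tardiness 0
J2: 11→18, due 35, tardiness 0
J3: 18→31, due 32, tardiness 0
J4: 31→37, due 36, tardiness 1
J5: 37→49, due 46, tardiness 3
Sum = 0+0+0+1+3 = 4.
SPT 17, LPT 21, FIFO 4 → minimum 4.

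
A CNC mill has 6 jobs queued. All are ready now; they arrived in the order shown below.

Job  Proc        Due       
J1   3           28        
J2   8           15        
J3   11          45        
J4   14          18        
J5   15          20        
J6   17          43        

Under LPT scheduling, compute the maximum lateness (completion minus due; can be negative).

50

LPT (decreasing processing time): J6 J5 J4 J3 J2 J1.
J6: 0→17, due 43, lateness -26
J5: 17→32, due 20, lateness 12
J4: 32→46, due 18, lateness 28
J3: 46→57, due 45, lateness 12
J2: 57→65, due 15, lateness 50
J1: 65→68, due 28, lateness 40
Maximum = 50.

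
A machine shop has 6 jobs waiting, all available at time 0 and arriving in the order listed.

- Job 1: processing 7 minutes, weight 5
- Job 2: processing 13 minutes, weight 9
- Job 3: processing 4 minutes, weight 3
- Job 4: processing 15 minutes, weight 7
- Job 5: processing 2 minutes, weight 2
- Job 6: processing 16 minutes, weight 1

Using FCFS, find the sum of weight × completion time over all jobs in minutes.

699

FIFO (arrival order): Job 1 Job 2 Job 3 Job 4 Job 5 Job 6.
Job 1: finishes 7, weight 5, w·C = 35
Job 2: finishes 20, weight 9, w·C = 180
Job 3: finishes 24, weight 3, w·C = 72
Job 4: finishes 39, weight 7, w·C = 273
Job 5: finishes 41, weight 2, w·C = 82
Job 6: finishes 57, weight 1, w·C = 57
Sum = 35+180+72+273+82+57 = 699.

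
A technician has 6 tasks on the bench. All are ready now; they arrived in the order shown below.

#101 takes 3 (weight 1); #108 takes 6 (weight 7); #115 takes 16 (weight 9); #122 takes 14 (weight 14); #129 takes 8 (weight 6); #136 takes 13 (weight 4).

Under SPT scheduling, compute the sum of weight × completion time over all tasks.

SPT (increasing processing time): #101 #108 #129 #136 #122 #115.
#101: finishes 3, weight 1, w·C = 3
#108: finishes 9, weight 7, w·C = 63
#129: finishes 17, weight 6, w·C = 102
#136: finishes 30, weight 4, w·C = 120
#122: finishes 44, weight 14, w·C = 616
#115: finishes 60, weight 9, w·C = 540
Sum = 3+63+102+120+616+540 = 1444.

1444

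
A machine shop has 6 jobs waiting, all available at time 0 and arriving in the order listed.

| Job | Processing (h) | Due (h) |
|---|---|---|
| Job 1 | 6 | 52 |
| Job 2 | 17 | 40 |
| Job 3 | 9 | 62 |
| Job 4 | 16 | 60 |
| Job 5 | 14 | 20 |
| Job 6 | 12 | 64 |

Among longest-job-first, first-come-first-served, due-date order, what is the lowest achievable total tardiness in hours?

LPT (decreasing processing time): Job 2 Job 4 Job 5 Job 6 Job 3 Job 1.
Job 2: 0→17, due 40, tardiness 0
Job 4: 17→33, due 60, tardiness 0
Job 5: 33→47, due 20, tardiness 27
Job 6: 47→59, due 64, tardiness 0
Job 3: 59→68, due 62, tardiness 6
Job 1: 68→74, due 52, tardiness 22
Sum = 0+0+27+0+6+22 = 55.
FIFO (arrival order): Job 1 Job 2 Job 3 Job 4 Job 5 Job 6.
Job 1: 0→6, due 52, tardiness 0
Job 2: 6→23, due 40, tardiness 0
Job 3: 23→32, due 62, tardiness 0
Job 4: 32→48, due 60, tardiness 0
Job 5: 48→62, due 20, tardiness 42
Job 6: 62→74, due 64, tardiness 10
Sum = 0+0+0+0+42+10 = 52.
EDD (increasing due date): Job 5 Job 2 Job 1 Job 4 Job 3 Job 6.
Job 5: 0→14, due 20, tardiness 0
Job 2: 14→31, due 40, tardiness 0
Job 1: 31→37, due 52, tardiness 0
Job 4: 37→53, due 60, tardiness 0
Job 3: 53→62, due 62, tardiness 0
Job 6: 62→74, due 64, tardiness 10
Sum = 0+0+0+0+0+10 = 10.
LPT 55, FIFO 52, EDD 10 → minimum 10.

10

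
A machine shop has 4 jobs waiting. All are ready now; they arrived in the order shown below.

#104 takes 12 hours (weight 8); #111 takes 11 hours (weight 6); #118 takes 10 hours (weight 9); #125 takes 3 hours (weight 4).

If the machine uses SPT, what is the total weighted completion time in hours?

SPT (increasing processing time): #125 #118 #111 #104.
#125: finishes 3, weight 4, w·C = 12
#118: finishes 13, weight 9, w·C = 117
#111: finishes 24, weight 6, w·C = 144
#104: finishes 36, weight 8, w·C = 288
Sum = 12+117+144+288 = 561.

561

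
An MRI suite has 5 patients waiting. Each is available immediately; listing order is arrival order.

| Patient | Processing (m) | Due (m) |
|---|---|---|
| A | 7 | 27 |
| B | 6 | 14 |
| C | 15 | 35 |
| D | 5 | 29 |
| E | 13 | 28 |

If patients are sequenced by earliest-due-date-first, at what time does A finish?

EDD (increasing due date): B A E D C.
B: 0→6
A: 6→13

13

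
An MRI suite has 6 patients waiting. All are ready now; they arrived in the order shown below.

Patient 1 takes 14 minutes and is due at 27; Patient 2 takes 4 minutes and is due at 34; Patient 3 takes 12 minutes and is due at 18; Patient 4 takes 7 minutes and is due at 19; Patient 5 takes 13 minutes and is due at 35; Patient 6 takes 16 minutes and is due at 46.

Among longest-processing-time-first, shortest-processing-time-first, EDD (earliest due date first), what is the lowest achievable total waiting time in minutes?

124

LPT (decreasing processing time): Patient 6 Patient 1 Patient 5 Patient 3 Patient 4 Patient 2.
Patient 6: waits 0, runs 0→16
Patient 1: waits 16, runs 16→30
Patient 5: waits 30, runs 30→43
Patient 3: waits 43, runs 43→55
Patient 4: waits 55, runs 55→62
Patient 2: waits 62, runs 62→66
Sum = 0+16+30+43+55+62 = 206.
SPT (increasing processing time): Patient 2 Patient 4 Patient 3 Patient 5 Patient 1 Patient 6.
Patient 2: waits 0, runs 0→4
Patient 4: waits 4, runs 4→11
Patient 3: waits 11, runs 11→23
Patient 5: waits 23, runs 23→36
Patient 1: waits 36, runs 36→50
Patient 6: waits 50, runs 50→66
Sum = 0+4+11+23+36+50 = 124.
EDD (increasing due date): Patient 3 Patient 4 Patient 1 Patient 2 Patient 5 Patient 6.
Patient 3: waits 0, runs 0→12
Patient 4: waits 12, runs 12→19
Patient 1: waits 19, runs 19→33
Patient 2: waits 33, runs 33→37
Patient 5: waits 37, runs 37→50
Patient 6: waits 50, runs 50→66
Sum = 0+12+19+33+37+50 = 151.
LPT 206, SPT 124, EDD 151 → minimum 124.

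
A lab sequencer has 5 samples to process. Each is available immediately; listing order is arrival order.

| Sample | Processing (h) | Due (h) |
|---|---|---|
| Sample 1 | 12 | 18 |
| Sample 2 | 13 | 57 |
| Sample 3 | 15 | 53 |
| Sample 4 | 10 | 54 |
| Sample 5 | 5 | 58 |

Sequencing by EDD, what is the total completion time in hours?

EDD (increasing due date): Sample 1 Sample 3 Sample 4 Sample 2 Sample 5.
Sample 1: 0→12
Sample 3: 12→27
Sample 4: 27→37
Sample 2: 37→50
Sample 5: 50→55
Sum = 12+27+37+50+55 = 181.

181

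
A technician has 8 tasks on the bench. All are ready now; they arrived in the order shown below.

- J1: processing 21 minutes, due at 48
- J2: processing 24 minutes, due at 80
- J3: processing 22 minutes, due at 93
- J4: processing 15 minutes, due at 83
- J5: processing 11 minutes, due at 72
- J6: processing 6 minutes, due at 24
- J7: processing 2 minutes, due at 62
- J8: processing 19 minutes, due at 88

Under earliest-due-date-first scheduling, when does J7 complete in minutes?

EDD (increasing due date): J6 J1 J7 J5 J2 J4 J8 J3.
J6: 0→6
J1: 6→27
J7: 27→29

29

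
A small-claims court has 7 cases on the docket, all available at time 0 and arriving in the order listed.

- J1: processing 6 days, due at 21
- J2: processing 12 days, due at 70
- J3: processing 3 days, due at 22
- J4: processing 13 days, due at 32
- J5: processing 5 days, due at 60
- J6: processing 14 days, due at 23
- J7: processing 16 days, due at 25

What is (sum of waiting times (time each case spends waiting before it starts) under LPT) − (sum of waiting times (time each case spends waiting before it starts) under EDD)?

LPT (decreasing processing time): J7 J6 J4 J2 J1 J5 J3.
J7: waits 0, runs 0→16
J6: waits 16, runs 16→30
J4: waits 30, runs 30→43
J2: waits 43, runs 43→55
J1: waits 55, runs 55→61
J5: waits 61, runs 61→66
J3: waits 66, runs 66→69
Sum = 0+16+30+43+55+61+66 = 271.
EDD (increasing due date): J1 J3 J6 J7 J4 J5 J2.
J1: waits 0, runs 0→6
J3: waits 6, runs 6→9
J6: waits 9, runs 9→23
J7: waits 23, runs 23→39
J4: waits 39, runs 39→52
J5: waits 52, runs 52→57
J2: waits 57, runs 57→69
Sum = 0+6+9+23+39+52+57 = 186.
Difference = 271 − 186 = 85.

85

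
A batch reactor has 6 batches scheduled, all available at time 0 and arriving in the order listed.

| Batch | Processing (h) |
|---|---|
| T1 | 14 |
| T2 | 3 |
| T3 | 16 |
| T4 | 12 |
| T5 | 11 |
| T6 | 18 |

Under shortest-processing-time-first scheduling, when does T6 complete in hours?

74

SPT (increasing processing time): T2 T5 T4 T1 T3 T6.
T2: 0→3
T5: 3→14
T4: 14→26
T1: 26→40
T3: 40→56
T6: 56→74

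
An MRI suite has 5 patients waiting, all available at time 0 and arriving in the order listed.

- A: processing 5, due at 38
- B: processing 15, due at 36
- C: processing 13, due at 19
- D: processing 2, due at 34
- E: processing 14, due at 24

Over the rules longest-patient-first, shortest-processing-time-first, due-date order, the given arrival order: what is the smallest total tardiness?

22

LPT (decreasing processing time): B E C A D.
B: 0→15, due 36, tardiness 0
E: 15→29, due 24, tardiness 5
C: 29→42, due 19, tardiness 23
A: 42→47, due 38, tardiness 9
D: 47→49, due 34, tardiness 15
Sum = 0+5+23+9+15 = 52.
SPT (increasing processing time): D A C E B.
D: 0→2, due 34, tardiness 0
A: 2→7, due 38, tardiness 0
C: 7→20, due 19, tardiness 1
E: 20→34, due 24, tardiness 10
B: 34→49, due 36, tardiness 13
Sum = 0+0+1+10+13 = 24.
EDD (increasing due date): C E D B A.
C: 0→13, due 19, tardiness 0
E: 13→27, due 24, tardiness 3
D: 27→29, due 34, tardiness 0
B: 29→44, due 36, tardiness 8
A: 44→49, due 38, tardiness 11
Sum = 0+3+0+8+11 = 22.
FIFO (arrival order): A B C D E.
A: 0→5, due 38, tardiness 0
B: 5→20, due 36, tardiness 0
C: 20→33, due 19, tardiness 14
D: 33→35, due 34, tardiness 1
E: 35→49, due 24, tardiness 25
Sum = 0+0+14+1+25 = 40.
LPT 52, SPT 24, EDD 22, FIFO 40 → minimum 22.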